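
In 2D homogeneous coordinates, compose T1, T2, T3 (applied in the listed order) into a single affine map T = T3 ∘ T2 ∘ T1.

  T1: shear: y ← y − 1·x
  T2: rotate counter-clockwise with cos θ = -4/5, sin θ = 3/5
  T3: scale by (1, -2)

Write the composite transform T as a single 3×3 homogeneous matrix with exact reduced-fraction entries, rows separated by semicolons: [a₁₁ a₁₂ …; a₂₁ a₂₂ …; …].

T = [-1/5 -3/5 0; -14/5 8/5 0; 0 0 1]

T1 = [1 0 0; -1 1 0; 0 0 1]
T2·T1 = [-1/5 -3/5 0; 7/5 -4/5 0; 0 0 1]
T3·…·T1 = [-1/5 -3/5 0; -14/5 8/5 0; 0 0 1]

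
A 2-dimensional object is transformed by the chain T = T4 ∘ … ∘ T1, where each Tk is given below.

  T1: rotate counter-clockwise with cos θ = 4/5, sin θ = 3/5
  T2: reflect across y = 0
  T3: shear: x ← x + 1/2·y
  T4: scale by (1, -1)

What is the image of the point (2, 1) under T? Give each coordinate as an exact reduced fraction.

T1 rotate counter-clockwise with cos θ = 4/5, sin θ = 3/5: (2, 1) → (1, 2)
T2 reflect across y = 0: (1, 2) → (1, -2)
T3 shear: x ← x + 1/2·y: (1, -2) → (0, -2)
T4 scale by (1, -1): (0, -2) → (0, 2)

T(p) = (0, 2)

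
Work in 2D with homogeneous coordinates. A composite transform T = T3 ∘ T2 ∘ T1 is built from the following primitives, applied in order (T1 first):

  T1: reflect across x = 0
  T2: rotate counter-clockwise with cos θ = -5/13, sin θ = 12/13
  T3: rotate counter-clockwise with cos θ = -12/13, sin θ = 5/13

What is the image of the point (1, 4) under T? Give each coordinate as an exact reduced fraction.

T1 reflect across x = 0: (1, 4) → (-1, 4)
T2 rotate counter-clockwise with cos θ = -5/13, sin θ = 12/13: (-1, 4) → (-43/13, -32/13)
T3 rotate counter-clockwise with cos θ = -12/13, sin θ = 5/13: (-43/13, -32/13) → (4, 1)

T(p) = (4, 1)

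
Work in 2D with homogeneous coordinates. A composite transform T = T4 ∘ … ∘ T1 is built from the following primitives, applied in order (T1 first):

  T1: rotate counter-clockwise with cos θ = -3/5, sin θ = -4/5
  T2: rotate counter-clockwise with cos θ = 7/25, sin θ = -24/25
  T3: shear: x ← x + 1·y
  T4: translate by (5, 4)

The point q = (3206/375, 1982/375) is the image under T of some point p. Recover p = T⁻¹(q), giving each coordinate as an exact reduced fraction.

p = (-5/3, -2)

T1 = [-3/5 4/5 0; -4/5 -3/5 0; 0 0 1]
T2·T1 = [-117/125 -44/125 0; 44/125 -117/125 0; 0 0 1]
T3·…·T1 = [-73/125 -161/125 0; 44/125 -117/125 0; 0 0 1]
T4·…·T1 = [-73/125 -161/125 5; 44/125 -117/125 4; 0 0 1]
det M = 1; M⁻¹ = [-117/125 161/125 -59/125; -44/125 -73/125 512/125; 0 0 1]
M⁻¹ · (3206/375, 1982/375)ᵀ = (-5/3, -2)ᵀ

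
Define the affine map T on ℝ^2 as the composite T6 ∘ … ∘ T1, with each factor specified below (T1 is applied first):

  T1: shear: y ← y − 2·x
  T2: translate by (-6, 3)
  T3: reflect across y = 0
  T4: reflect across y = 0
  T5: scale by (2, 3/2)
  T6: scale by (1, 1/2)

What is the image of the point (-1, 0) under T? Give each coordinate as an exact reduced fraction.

T(p) = (-14, 15/4)

T1 shear: y ← y − 2·x: (-1, 0) → (-1, 2)
T2 translate by (-6, 3): (-1, 2) → (-7, 5)
T3 reflect across y = 0: (-7, 5) → (-7, -5)
T4 reflect across y = 0: (-7, -5) → (-7, 5)
T5 scale by (2, 3/2): (-7, 5) → (-14, 15/2)
T6 scale by (1, 1/2): (-14, 15/2) → (-14, 15/4)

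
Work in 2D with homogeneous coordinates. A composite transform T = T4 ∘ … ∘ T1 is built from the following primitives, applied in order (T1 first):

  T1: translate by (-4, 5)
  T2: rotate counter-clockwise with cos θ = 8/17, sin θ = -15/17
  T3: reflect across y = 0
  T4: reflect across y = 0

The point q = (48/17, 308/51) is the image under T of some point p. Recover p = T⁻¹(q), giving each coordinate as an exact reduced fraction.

T1 = [1 0 -4; 0 1 5; 0 0 1]
T2·T1 = [8/17 15/17 43/17; -15/17 8/17 100/17; 0 0 1]
T3·…·T1 = [8/17 15/17 43/17; 15/17 -8/17 -100/17; 0 0 1]
T4·…·T1 = [8/17 15/17 43/17; -15/17 8/17 100/17; 0 0 1]
det M = 1; M⁻¹ = [8/17 -15/17 4; 15/17 8/17 -5; 0 0 1]
M⁻¹ · (48/17, 308/51)ᵀ = (0, 1/3)ᵀ

p = (0, 1/3)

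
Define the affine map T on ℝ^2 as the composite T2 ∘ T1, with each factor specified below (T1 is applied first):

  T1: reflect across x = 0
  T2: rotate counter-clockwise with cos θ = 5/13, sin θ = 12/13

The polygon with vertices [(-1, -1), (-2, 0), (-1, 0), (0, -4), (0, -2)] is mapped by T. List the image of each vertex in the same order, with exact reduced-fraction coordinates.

T1 reflect across x = 0: (-1, -1) → (1, -1); (-2, 0) → (2, 0); (-1, 0) → (1, 0); (0, -4) → (0, -4); (0, -2) → (0, -2)
T2 rotate counter-clockwise with cos θ = 5/13, sin θ = 12/13: (1, -1) → (17/13, 7/13); (2, 0) → (10/13, 24/13); (1, 0) → (5/13, 12/13); (0, -4) → (48/13, -20/13); (0, -2) → (24/13, -10/13)

image vertices: (17/13, 7/13), (10/13, 24/13), (5/13, 12/13), (48/13, -20/13), (24/13, -10/13)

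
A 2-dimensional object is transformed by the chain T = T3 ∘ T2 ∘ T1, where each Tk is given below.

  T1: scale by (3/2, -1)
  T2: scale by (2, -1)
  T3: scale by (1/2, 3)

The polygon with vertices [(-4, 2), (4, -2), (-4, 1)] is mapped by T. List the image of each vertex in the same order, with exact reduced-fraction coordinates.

image vertices: (-6, 6), (6, -6), (-6, 3)

T1 scale by (3/2, -1): (-4, 2) → (-6, -2); (4, -2) → (6, 2); (-4, 1) → (-6, -1)
T2 scale by (2, -1): (-6, -2) → (-12, 2); (6, 2) → (12, -2); (-6, -1) → (-12, 1)
T3 scale by (1/2, 3): (-12, 2) → (-6, 6); (12, -2) → (6, -6); (-12, 1) → (-6, 3)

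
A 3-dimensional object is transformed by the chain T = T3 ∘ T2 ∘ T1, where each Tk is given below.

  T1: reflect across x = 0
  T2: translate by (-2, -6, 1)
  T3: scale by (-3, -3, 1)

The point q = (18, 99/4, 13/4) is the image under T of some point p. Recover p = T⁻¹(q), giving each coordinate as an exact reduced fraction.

p = (4, -9/4, 9/4)

T1 = [-1 0 0 0; 0 1 0 0; 0 0 1 0; 0 0 0 1]
T2·T1 = [-1 0 0 -2; 0 1 0 -6; 0 0 1 1; 0 0 0 1]
T3·…·T1 = [3 0 0 6; 0 -3 0 18; 0 0 1 1; 0 0 0 1]
det M = -9; M⁻¹ = [1/3 0 0 -2; 0 -1/3 0 6; 0 0 1 -1; 0 0 0 1]
M⁻¹ · (18, 99/4, 13/4)ᵀ = (4, -9/4, 9/4)ᵀ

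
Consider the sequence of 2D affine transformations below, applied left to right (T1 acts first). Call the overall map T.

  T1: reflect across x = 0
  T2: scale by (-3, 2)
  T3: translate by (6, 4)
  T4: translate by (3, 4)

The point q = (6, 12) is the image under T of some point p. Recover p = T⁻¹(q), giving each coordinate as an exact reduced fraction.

p = (-1, 2)

T1 = [-1 0 0; 0 1 0; 0 0 1]
T2·T1 = [3 0 0; 0 2 0; 0 0 1]
T3·…·T1 = [3 0 6; 0 2 4; 0 0 1]
T4·…·T1 = [3 0 9; 0 2 8; 0 0 1]
det M = 6; M⁻¹ = [1/3 0 -3; 0 1/2 -4; 0 0 1]
M⁻¹ · (6, 12)ᵀ = (-1, 2)ᵀ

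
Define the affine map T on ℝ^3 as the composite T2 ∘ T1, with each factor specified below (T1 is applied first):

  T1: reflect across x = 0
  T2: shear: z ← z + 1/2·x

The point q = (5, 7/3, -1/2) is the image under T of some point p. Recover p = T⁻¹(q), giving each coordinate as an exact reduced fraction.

p = (-5, 7/3, -3)

T1 = [-1 0 0 0; 0 1 0 0; 0 0 1 0; 0 0 0 1]
T2·T1 = [-1 0 0 0; 0 1 0 0; -1/2 0 1 0; 0 0 0 1]
det M = -1; M⁻¹ = [-1 0 0 0; 0 1 0 0; -1/2 0 1 0; 0 0 0 1]
M⁻¹ · (5, 7/3, -1/2)ᵀ = (-5, 7/3, -3)ᵀ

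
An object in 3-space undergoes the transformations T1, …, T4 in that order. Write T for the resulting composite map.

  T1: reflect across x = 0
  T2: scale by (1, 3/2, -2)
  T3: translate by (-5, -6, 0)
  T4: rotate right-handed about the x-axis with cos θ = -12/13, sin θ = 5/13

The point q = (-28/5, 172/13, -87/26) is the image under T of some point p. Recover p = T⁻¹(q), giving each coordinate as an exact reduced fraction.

p = (3/5, -5, 1)

T1 = [-1 0 0 0; 0 1 0 0; 0 0 1 0; 0 0 0 1]
T2·T1 = [-1 0 0 0; 0 3/2 0 0; 0 0 -2 0; 0 0 0 1]
T3·…·T1 = [-1 0 0 -5; 0 3/2 0 -6; 0 0 -2 0; 0 0 0 1]
T4·…·T1 = [-1 0 0 -5; 0 -18/13 10/13 72/13; 0 15/26 24/13 -30/13; 0 0 0 1]
det M = 3; M⁻¹ = [-1 0 0 -5; 0 -8/13 10/39 4; 0 5/26 6/13 0; 0 0 0 1]
M⁻¹ · (-28/5, 172/13, -87/26)ᵀ = (3/5, -5, 1)ᵀ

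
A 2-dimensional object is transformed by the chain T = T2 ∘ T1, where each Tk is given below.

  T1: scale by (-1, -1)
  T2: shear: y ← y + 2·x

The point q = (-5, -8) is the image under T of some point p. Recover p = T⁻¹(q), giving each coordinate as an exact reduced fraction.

T1 = [-1 0 0; 0 -1 0; 0 0 1]
T2·T1 = [-1 0 0; -2 -1 0; 0 0 1]
det M = 1; M⁻¹ = [-1 0 0; 2 -1 0; 0 0 1]
M⁻¹ · (-5, -8)ᵀ = (5, -2)ᵀ

p = (5, -2)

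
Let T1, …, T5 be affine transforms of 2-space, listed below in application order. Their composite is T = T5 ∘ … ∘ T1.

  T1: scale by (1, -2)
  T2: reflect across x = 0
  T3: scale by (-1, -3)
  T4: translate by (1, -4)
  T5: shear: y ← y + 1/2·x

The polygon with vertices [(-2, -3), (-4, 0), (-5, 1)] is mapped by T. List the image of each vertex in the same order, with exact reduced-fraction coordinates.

T1 scale by (1, -2): (-2, -3) → (-2, 6); (-4, 0) → (-4, 0); (-5, 1) → (-5, -2)
T2 reflect across x = 0: (-2, 6) → (2, 6); (-4, 0) → (4, 0); (-5, -2) → (5, -2)
T3 scale by (-1, -3): (2, 6) → (-2, -18); (4, 0) → (-4, 0); (5, -2) → (-5, 6)
T4 translate by (1, -4): (-2, -18) → (-1, -22); (-4, 0) → (-3, -4); (-5, 6) → (-4, 2)
T5 shear: y ← y + 1/2·x: (-1, -22) → (-1, -45/2); (-3, -4) → (-3, -11/2); (-4, 2) → (-4, 0)

image vertices: (-1, -45/2), (-3, -11/2), (-4, 0)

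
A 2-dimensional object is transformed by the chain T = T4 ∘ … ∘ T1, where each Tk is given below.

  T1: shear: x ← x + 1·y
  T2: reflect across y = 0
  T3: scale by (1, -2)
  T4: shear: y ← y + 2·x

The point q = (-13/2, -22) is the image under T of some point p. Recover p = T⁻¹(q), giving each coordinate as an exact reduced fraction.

p = (-2, -9/2)

T1 = [1 1 0; 0 1 0; 0 0 1]
T2·T1 = [1 1 0; 0 -1 0; 0 0 1]
T3·…·T1 = [1 1 0; 0 2 0; 0 0 1]
T4·…·T1 = [1 1 0; 2 4 0; 0 0 1]
det M = 2; M⁻¹ = [2 -1/2 0; -1 1/2 0; 0 0 1]
M⁻¹ · (-13/2, -22)ᵀ = (-2, -9/2)ᵀ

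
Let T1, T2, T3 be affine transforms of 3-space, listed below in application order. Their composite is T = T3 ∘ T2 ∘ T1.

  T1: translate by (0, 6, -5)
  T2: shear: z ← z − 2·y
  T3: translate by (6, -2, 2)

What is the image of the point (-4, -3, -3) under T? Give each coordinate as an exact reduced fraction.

T(p) = (2, 1, -12)

T1 translate by (0, 6, -5): (-4, -3, -3) → (-4, 3, -8)
T2 shear: z ← z − 2·y: (-4, 3, -8) → (-4, 3, -14)
T3 translate by (6, -2, 2): (-4, 3, -14) → (2, 1, -12)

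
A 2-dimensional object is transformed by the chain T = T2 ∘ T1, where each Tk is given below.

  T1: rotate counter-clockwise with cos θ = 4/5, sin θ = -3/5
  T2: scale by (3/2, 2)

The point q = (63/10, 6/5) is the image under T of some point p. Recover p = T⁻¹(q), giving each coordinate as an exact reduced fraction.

p = (3, 3)

T1 = [4/5 3/5 0; -3/5 4/5 0; 0 0 1]
T2·T1 = [6/5 9/10 0; -6/5 8/5 0; 0 0 1]
det M = 3; M⁻¹ = [8/15 -3/10 0; 2/5 2/5 0; 0 0 1]
M⁻¹ · (63/10, 6/5)ᵀ = (3, 3)ᵀ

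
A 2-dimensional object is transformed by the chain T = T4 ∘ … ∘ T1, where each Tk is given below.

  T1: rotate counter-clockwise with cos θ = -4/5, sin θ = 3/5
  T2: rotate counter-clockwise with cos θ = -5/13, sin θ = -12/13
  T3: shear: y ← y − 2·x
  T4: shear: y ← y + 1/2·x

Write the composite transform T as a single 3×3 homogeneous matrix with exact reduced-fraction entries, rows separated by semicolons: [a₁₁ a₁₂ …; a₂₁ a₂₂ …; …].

T1 = [-4/5 -3/5 0; 3/5 -4/5 0; 0 0 1]
T2·T1 = [56/65 -33/65 0; 33/65 56/65 0; 0 0 1]
T3·…·T1 = [56/65 -33/65 0; -79/65 122/65 0; 0 0 1]
T4·…·T1 = [56/65 -33/65 0; -51/65 211/130 0; 0 0 1]

T = [56/65 -33/65 0; -51/65 211/130 0; 0 0 1]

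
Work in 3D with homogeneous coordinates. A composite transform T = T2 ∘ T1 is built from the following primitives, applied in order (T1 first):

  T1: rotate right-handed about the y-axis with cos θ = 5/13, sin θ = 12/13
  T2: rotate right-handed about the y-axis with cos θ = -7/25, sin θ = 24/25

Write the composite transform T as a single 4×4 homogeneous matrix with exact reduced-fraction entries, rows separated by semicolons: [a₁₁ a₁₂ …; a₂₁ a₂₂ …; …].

T = [-323/325 0 36/325 0; 0 1 0 0; -36/325 0 -323/325 0; 0 0 0 1]

T1 = [5/13 0 12/13 0; 0 1 0 0; -12/13 0 5/13 0; 0 0 0 1]
T2·T1 = [-323/325 0 36/325 0; 0 1 0 0; -36/325 0 -323/325 0; 0 0 0 1]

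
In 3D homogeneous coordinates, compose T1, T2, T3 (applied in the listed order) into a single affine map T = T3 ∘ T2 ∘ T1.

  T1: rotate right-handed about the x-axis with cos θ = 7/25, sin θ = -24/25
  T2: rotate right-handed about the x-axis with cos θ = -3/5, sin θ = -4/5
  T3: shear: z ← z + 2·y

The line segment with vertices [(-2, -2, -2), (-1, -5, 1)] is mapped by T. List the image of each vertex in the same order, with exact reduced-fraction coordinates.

T1 rotate right-handed about the x-axis with cos θ = 7/25, sin θ = -24/25: (-2, -2, -2) → (-2, -62/25, 34/25); (-1, -5, 1) → (-1, -11/25, 127/25)
T2 rotate right-handed about the x-axis with cos θ = -3/5, sin θ = -4/5: (-2, -62/25, 34/25) → (-2, 322/125, 146/125); (-1, -11/25, 127/25) → (-1, 541/125, -337/125)
T3 shear: z ← z + 2·y: (-2, 322/125, 146/125) → (-2, 322/125, 158/25); (-1, 541/125, -337/125) → (-1, 541/125, 149/25)

image vertices: (-2, 322/125, 158/25), (-1, 541/125, 149/25)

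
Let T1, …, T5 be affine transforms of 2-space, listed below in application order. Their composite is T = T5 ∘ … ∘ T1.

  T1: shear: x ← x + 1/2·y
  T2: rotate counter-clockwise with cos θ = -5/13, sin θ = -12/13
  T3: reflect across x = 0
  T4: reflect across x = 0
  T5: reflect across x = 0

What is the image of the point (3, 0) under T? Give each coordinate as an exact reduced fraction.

T(p) = (15/13, -36/13)

T1 shear: x ← x + 1/2·y: (3, 0) → (3, 0)
T2 rotate counter-clockwise with cos θ = -5/13, sin θ = -12/13: (3, 0) → (-15/13, -36/13)
T3 reflect across x = 0: (-15/13, -36/13) → (15/13, -36/13)
T4 reflect across x = 0: (15/13, -36/13) → (-15/13, -36/13)
T5 reflect across x = 0: (-15/13, -36/13) → (15/13, -36/13)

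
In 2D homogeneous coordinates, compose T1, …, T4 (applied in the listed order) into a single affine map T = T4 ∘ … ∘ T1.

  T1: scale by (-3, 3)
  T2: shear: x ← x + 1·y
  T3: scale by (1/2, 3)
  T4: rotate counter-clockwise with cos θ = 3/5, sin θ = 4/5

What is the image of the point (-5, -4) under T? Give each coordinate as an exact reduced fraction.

T(p) = (297/10, -102/5)

T1 scale by (-3, 3): (-5, -4) → (15, -12)
T2 shear: x ← x + 1·y: (15, -12) → (3, -12)
T3 scale by (1/2, 3): (3, -12) → (3/2, -36)
T4 rotate counter-clockwise with cos θ = 3/5, sin θ = 4/5: (3/2, -36) → (297/10, -102/5)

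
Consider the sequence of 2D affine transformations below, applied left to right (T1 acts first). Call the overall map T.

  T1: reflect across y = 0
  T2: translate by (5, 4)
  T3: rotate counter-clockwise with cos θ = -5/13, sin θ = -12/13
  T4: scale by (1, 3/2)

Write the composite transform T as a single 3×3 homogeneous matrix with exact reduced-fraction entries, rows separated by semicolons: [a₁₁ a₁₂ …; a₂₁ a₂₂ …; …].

T = [-5/13 -12/13 23/13; -18/13 15/26 -120/13; 0 0 1]

T1 = [1 0 0; 0 -1 0; 0 0 1]
T2·T1 = [1 0 5; 0 -1 4; 0 0 1]
T3·…·T1 = [-5/13 -12/13 23/13; -12/13 5/13 -80/13; 0 0 1]
T4·…·T1 = [-5/13 -12/13 23/13; -18/13 15/26 -120/13; 0 0 1]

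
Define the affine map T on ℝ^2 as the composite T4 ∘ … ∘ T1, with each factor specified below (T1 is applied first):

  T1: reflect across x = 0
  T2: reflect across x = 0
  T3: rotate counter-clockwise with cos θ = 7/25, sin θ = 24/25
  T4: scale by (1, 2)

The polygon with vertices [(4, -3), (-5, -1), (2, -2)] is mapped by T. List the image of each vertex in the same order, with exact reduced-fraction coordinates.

image vertices: (4, 6), (-11/25, -254/25), (62/25, 68/25)

T1 reflect across x = 0: (4, -3) → (-4, -3); (-5, -1) → (5, -1); (2, -2) → (-2, -2)
T2 reflect across x = 0: (-4, -3) → (4, -3); (5, -1) → (-5, -1); (-2, -2) → (2, -2)
T3 rotate counter-clockwise with cos θ = 7/25, sin θ = 24/25: (4, -3) → (4, 3); (-5, -1) → (-11/25, -127/25); (2, -2) → (62/25, 34/25)
T4 scale by (1, 2): (4, 3) → (4, 6); (-11/25, -127/25) → (-11/25, -254/25); (62/25, 34/25) → (62/25, 68/25)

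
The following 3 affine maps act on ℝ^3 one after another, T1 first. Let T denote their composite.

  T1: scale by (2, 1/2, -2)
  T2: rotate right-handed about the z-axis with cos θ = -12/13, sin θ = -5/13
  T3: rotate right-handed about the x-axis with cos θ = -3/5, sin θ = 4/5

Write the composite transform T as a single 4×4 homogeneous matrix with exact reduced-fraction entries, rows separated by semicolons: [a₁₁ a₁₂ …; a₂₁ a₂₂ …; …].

T1 = [2 0 0 0; 0 1/2 0 0; 0 0 -2 0; 0 0 0 1]
T2·T1 = [-24/13 5/26 0 0; -10/13 -6/13 0 0; 0 0 -2 0; 0 0 0 1]
T3·…·T1 = [-24/13 5/26 0 0; 6/13 18/65 8/5 0; -8/13 -24/65 6/5 0; 0 0 0 1]

T = [-24/13 5/26 0 0; 6/13 18/65 8/5 0; -8/13 -24/65 6/5 0; 0 0 0 1]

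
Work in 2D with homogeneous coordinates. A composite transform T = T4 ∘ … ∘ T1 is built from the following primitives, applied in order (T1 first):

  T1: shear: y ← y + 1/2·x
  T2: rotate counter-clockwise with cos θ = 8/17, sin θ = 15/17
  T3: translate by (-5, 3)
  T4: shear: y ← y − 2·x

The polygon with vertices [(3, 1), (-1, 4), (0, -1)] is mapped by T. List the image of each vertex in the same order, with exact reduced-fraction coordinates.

T1 shear: y ← y + 1/2·x: (3, 1) → (3, 5/2); (-1, 4) → (-1, 7/2); (0, -1) → (0, -1)
T2 rotate counter-clockwise with cos θ = 8/17, sin θ = 15/17: (3, 5/2) → (-27/34, 65/17); (-1, 7/2) → (-121/34, 13/17); (0, -1) → (15/17, -8/17)
T3 translate by (-5, 3): (-27/34, 65/17) → (-197/34, 116/17); (-121/34, 13/17) → (-291/34, 64/17); (15/17, -8/17) → (-70/17, 43/17)
T4 shear: y ← y − 2·x: (-197/34, 116/17) → (-197/34, 313/17); (-291/34, 64/17) → (-291/34, 355/17); (-70/17, 43/17) → (-70/17, 183/17)

image vertices: (-197/34, 313/17), (-291/34, 355/17), (-70/17, 183/17)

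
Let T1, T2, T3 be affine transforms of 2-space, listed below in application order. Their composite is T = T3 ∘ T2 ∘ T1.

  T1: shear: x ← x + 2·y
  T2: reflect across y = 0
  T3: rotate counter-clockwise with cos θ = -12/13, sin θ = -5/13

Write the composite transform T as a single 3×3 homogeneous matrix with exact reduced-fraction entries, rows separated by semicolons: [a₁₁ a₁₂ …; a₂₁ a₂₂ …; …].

T1 = [1 2 0; 0 1 0; 0 0 1]
T2·T1 = [1 2 0; 0 -1 0; 0 0 1]
T3·…·T1 = [-12/13 -29/13 0; -5/13 2/13 0; 0 0 1]

T = [-12/13 -29/13 0; -5/13 2/13 0; 0 0 1]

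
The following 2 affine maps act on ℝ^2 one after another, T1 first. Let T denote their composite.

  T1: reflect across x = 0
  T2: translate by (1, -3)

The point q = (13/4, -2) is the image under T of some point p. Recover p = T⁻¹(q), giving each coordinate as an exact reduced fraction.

T1 = [-1 0 0; 0 1 0; 0 0 1]
T2·T1 = [-1 0 1; 0 1 -3; 0 0 1]
det M = -1; M⁻¹ = [-1 0 1; 0 1 3; 0 0 1]
M⁻¹ · (13/4, -2)ᵀ = (-9/4, 1)ᵀ

p = (-9/4, 1)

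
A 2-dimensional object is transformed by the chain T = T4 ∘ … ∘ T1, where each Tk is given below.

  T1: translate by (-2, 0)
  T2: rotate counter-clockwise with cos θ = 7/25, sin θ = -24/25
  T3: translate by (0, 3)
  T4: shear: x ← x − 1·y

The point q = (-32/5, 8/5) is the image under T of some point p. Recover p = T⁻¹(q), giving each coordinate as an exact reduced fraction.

T1 = [1 0 -2; 0 1 0; 0 0 1]
T2·T1 = [7/25 24/25 -14/25; -24/25 7/25 48/25; 0 0 1]
T3·…·T1 = [7/25 24/25 -14/25; -24/25 7/25 123/25; 0 0 1]
T4·…·T1 = [31/25 17/25 -137/25; -24/25 7/25 123/25; 0 0 1]
det M = 1; M⁻¹ = [7/25 -17/25 122/25; 24/25 31/25 -21/25; 0 0 1]
M⁻¹ · (-32/5, 8/5)ᵀ = (2, -5)ᵀ

p = (2, -5)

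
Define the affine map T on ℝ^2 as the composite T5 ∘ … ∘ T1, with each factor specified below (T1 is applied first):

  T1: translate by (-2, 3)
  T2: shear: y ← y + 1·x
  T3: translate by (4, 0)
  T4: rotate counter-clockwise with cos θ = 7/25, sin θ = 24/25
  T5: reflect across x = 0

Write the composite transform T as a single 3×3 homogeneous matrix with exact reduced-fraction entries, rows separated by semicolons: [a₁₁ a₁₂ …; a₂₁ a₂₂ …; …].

T = [17/25 24/25 2/5; 31/25 7/25 11/5; 0 0 1]

T1 = [1 0 -2; 0 1 3; 0 0 1]
T2·T1 = [1 0 -2; 1 1 1; 0 0 1]
T3·…·T1 = [1 0 2; 1 1 1; 0 0 1]
T4·…·T1 = [-17/25 -24/25 -2/5; 31/25 7/25 11/5; 0 0 1]
T5·…·T1 = [17/25 24/25 2/5; 31/25 7/25 11/5; 0 0 1]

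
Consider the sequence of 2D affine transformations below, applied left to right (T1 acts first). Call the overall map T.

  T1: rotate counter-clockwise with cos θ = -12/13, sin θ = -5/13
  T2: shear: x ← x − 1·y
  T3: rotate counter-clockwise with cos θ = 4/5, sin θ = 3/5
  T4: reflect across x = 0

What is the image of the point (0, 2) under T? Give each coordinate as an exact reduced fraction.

T1 rotate counter-clockwise with cos θ = -12/13, sin θ = -5/13: (0, 2) → (10/13, -24/13)
T2 shear: x ← x − 1·y: (10/13, -24/13) → (34/13, -24/13)
T3 rotate counter-clockwise with cos θ = 4/5, sin θ = 3/5: (34/13, -24/13) → (16/5, 6/65)
T4 reflect across x = 0: (16/5, 6/65) → (-16/5, 6/65)

T(p) = (-16/5, 6/65)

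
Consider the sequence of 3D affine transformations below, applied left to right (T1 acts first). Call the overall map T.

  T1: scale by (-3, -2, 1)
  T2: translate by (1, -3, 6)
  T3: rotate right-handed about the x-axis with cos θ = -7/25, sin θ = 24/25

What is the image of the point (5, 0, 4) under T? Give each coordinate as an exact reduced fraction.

T(p) = (-14, -219/25, -142/25)

T1 scale by (-3, -2, 1): (5, 0, 4) → (-15, 0, 4)
T2 translate by (1, -3, 6): (-15, 0, 4) → (-14, -3, 10)
T3 rotate right-handed about the x-axis with cos θ = -7/25, sin θ = 24/25: (-14, -3, 10) → (-14, -219/25, -142/25)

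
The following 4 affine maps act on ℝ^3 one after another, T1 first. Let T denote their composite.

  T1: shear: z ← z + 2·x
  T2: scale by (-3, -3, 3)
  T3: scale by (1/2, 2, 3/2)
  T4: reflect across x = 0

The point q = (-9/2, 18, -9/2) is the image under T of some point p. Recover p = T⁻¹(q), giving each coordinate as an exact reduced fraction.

T1 = [1 0 0 0; 0 1 0 0; 2 0 1 0; 0 0 0 1]
T2·T1 = [-3 0 0 0; 0 -3 0 0; 6 0 3 0; 0 0 0 1]
T3·…·T1 = [-3/2 0 0 0; 0 -6 0 0; 9 0 9/2 0; 0 0 0 1]
T4·…·T1 = [3/2 0 0 0; 0 -6 0 0; 9 0 9/2 0; 0 0 0 1]
det M = -81/2; M⁻¹ = [2/3 0 0 0; 0 -1/6 0 0; -4/3 0 2/9 0; 0 0 0 1]
M⁻¹ · (-9/2, 18, -9/2)ᵀ = (-3, -3, 5)ᵀ

p = (-3, -3, 5)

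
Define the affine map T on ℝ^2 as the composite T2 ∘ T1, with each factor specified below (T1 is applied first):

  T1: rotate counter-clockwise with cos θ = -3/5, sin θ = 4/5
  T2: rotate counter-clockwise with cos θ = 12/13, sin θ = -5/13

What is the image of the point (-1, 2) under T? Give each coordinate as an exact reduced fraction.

T(p) = (-22/13, -19/13)

T1 rotate counter-clockwise with cos θ = -3/5, sin θ = 4/5: (-1, 2) → (-1, -2)
T2 rotate counter-clockwise with cos θ = 12/13, sin θ = -5/13: (-1, -2) → (-22/13, -19/13)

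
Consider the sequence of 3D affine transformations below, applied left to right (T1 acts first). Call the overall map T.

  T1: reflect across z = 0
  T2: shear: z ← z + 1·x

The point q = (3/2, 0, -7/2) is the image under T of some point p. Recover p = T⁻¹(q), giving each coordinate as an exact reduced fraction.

p = (3/2, 0, 5)

T1 = [1 0 0 0; 0 1 0 0; 0 0 -1 0; 0 0 0 1]
T2·T1 = [1 0 0 0; 0 1 0 0; 1 0 -1 0; 0 0 0 1]
det M = -1; M⁻¹ = [1 0 0 0; 0 1 0 0; 1 0 -1 0; 0 0 0 1]
M⁻¹ · (3/2, 0, -7/2)ᵀ = (3/2, 0, 5)ᵀ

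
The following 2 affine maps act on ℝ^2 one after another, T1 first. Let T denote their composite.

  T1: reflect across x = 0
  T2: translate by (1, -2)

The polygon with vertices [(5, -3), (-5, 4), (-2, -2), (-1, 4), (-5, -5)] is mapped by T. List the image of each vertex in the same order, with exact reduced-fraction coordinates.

image vertices: (-4, -5), (6, 2), (3, -4), (2, 2), (6, -7)

T1 reflect across x = 0: (5, -3) → (-5, -3); (-5, 4) → (5, 4); (-2, -2) → (2, -2); (-1, 4) → (1, 4); (-5, -5) → (5, -5)
T2 translate by (1, -2): (-5, -3) → (-4, -5); (5, 4) → (6, 2); (2, -2) → (3, -4); (1, 4) → (2, 2); (5, -5) → (6, -7)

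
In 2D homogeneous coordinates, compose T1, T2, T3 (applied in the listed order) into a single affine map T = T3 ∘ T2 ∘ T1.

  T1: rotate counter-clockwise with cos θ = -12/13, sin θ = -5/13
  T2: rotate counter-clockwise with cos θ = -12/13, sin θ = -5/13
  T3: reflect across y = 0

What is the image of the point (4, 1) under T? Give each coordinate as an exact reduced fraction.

T(p) = (356/169, -599/169)

T1 rotate counter-clockwise with cos θ = -12/13, sin θ = -5/13: (4, 1) → (-43/13, -32/13)
T2 rotate counter-clockwise with cos θ = -12/13, sin θ = -5/13: (-43/13, -32/13) → (356/169, 599/169)
T3 reflect across y = 0: (356/169, 599/169) → (356/169, -599/169)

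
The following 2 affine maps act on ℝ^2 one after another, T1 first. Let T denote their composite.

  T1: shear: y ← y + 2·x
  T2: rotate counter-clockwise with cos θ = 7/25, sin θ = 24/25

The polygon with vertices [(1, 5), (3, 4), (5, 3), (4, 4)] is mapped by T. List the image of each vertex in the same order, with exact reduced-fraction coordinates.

T1 shear: y ← y + 2·x: (1, 5) → (1, 7); (3, 4) → (3, 10); (5, 3) → (5, 13); (4, 4) → (4, 12)
T2 rotate counter-clockwise with cos θ = 7/25, sin θ = 24/25: (1, 7) → (-161/25, 73/25); (3, 10) → (-219/25, 142/25); (5, 13) → (-277/25, 211/25); (4, 12) → (-52/5, 36/5)

image vertices: (-161/25, 73/25), (-219/25, 142/25), (-277/25, 211/25), (-52/5, 36/5)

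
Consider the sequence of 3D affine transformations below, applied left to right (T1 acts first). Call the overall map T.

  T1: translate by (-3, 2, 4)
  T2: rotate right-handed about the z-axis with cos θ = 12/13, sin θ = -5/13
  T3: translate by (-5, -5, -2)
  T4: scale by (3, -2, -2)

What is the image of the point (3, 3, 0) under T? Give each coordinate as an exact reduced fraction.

T1 translate by (-3, 2, 4): (3, 3, 0) → (0, 5, 4)
T2 rotate right-handed about the z-axis with cos θ = 12/13, sin θ = -5/13: (0, 5, 4) → (25/13, 60/13, 4)
T3 translate by (-5, -5, -2): (25/13, 60/13, 4) → (-40/13, -5/13, 2)
T4 scale by (3, -2, -2): (-40/13, -5/13, 2) → (-120/13, 10/13, -4)

T(p) = (-120/13, 10/13, -4)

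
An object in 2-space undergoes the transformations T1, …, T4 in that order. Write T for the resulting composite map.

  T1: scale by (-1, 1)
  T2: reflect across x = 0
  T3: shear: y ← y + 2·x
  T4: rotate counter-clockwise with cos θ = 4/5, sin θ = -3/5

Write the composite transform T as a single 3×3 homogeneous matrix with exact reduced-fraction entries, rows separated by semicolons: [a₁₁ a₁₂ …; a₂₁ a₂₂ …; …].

T = [2 3/5 0; 1 4/5 0; 0 0 1]

T1 = [-1 0 0; 0 1 0; 0 0 1]
T2·T1 = [1 0 0; 0 1 0; 0 0 1]
T3·…·T1 = [1 0 0; 2 1 0; 0 0 1]
T4·…·T1 = [2 3/5 0; 1 4/5 0; 0 0 1]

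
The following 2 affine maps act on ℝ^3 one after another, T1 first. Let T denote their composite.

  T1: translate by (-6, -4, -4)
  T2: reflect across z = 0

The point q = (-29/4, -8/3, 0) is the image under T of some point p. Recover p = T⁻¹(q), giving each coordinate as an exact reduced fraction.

T1 = [1 0 0 -6; 0 1 0 -4; 0 0 1 -4; 0 0 0 1]
T2·T1 = [1 0 0 -6; 0 1 0 -4; 0 0 -1 4; 0 0 0 1]
det M = -1; M⁻¹ = [1 0 0 6; 0 1 0 4; 0 0 -1 4; 0 0 0 1]
M⁻¹ · (-29/4, -8/3, 0)ᵀ = (-5/4, 4/3, 4)ᵀ

p = (-5/4, 4/3, 4)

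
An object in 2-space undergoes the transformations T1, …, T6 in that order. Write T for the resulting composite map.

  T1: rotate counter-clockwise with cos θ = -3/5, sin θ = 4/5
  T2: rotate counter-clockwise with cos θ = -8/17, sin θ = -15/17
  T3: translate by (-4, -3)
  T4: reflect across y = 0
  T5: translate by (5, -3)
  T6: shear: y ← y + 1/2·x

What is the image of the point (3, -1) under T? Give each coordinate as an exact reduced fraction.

T(p) = (70/17, 44/17)

T1 rotate counter-clockwise with cos θ = -3/5, sin θ = 4/5: (3, -1) → (-1, 3)
T2 rotate counter-clockwise with cos θ = -8/17, sin θ = -15/17: (-1, 3) → (53/17, -9/17)
T3 translate by (-4, -3): (53/17, -9/17) → (-15/17, -60/17)
T4 reflect across y = 0: (-15/17, -60/17) → (-15/17, 60/17)
T5 translate by (5, -3): (-15/17, 60/17) → (70/17, 9/17)
T6 shear: y ← y + 1/2·x: (70/17, 9/17) → (70/17, 44/17)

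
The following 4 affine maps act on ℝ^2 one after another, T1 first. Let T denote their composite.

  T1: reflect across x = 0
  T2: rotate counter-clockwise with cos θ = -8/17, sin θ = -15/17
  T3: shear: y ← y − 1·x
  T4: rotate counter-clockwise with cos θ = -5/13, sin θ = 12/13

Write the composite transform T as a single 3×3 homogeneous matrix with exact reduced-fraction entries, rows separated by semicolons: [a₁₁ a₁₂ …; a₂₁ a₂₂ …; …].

T1 = [-1 0 0; 0 1 0; 0 0 1]
T2·T1 = [8/17 15/17 0; 15/17 -8/17 0; 0 0 1]
T3·…·T1 = [8/17 15/17 0; 7/17 -23/17 0; 0 0 1]
T4·…·T1 = [-124/221 201/221 0; 61/221 295/221 0; 0 0 1]

T = [-124/221 201/221 0; 61/221 295/221 0; 0 0 1]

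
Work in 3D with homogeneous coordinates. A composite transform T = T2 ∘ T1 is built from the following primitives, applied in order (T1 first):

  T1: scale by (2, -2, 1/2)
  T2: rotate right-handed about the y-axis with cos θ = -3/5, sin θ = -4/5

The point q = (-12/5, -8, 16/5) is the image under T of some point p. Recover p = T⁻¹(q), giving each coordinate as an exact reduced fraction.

p = (2, 4, 0)

T1 = [2 0 0 0; 0 -2 0 0; 0 0 1/2 0; 0 0 0 1]
T2·T1 = [-6/5 0 -2/5 0; 0 -2 0 0; 8/5 0 -3/10 0; 0 0 0 1]
det M = -2; M⁻¹ = [-3/10 0 2/5 0; 0 -1/2 0 0; -8/5 0 -6/5 0; 0 0 0 1]
M⁻¹ · (-12/5, -8, 16/5)ᵀ = (2, 4, 0)ᵀ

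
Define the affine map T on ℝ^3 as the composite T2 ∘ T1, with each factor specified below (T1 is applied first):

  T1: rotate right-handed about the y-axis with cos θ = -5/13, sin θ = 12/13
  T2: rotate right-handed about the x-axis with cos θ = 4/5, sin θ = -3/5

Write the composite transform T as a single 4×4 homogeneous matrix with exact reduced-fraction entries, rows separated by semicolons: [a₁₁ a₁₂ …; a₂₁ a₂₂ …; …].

T = [-5/13 0 12/13 0; -36/65 4/5 -3/13 0; -48/65 -3/5 -4/13 0; 0 0 0 1]

T1 = [-5/13 0 12/13 0; 0 1 0 0; -12/13 0 -5/13 0; 0 0 0 1]
T2·T1 = [-5/13 0 12/13 0; -36/65 4/5 -3/13 0; -48/65 -3/5 -4/13 0; 0 0 0 1]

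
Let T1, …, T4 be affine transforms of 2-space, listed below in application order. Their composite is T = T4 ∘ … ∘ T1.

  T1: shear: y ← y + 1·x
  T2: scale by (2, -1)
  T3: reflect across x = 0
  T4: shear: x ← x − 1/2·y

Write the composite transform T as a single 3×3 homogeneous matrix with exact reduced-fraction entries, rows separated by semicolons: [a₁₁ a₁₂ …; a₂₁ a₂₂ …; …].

T = [-3/2 1/2 0; -1 -1 0; 0 0 1]

T1 = [1 0 0; 1 1 0; 0 0 1]
T2·T1 = [2 0 0; -1 -1 0; 0 0 1]
T3·…·T1 = [-2 0 0; -1 -1 0; 0 0 1]
T4·…·T1 = [-3/2 1/2 0; -1 -1 0; 0 0 1]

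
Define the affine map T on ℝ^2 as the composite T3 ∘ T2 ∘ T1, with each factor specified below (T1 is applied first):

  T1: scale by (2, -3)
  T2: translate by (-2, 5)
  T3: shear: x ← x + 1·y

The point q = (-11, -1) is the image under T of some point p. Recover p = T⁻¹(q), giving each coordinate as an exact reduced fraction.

T1 = [2 0 0; 0 -3 0; 0 0 1]
T2·T1 = [2 0 -2; 0 -3 5; 0 0 1]
T3·…·T1 = [2 -3 3; 0 -3 5; 0 0 1]
det M = -6; M⁻¹ = [1/2 -1/2 1; 0 -1/3 5/3; 0 0 1]
M⁻¹ · (-11, -1)ᵀ = (-4, 2)ᵀ

p = (-4, 2)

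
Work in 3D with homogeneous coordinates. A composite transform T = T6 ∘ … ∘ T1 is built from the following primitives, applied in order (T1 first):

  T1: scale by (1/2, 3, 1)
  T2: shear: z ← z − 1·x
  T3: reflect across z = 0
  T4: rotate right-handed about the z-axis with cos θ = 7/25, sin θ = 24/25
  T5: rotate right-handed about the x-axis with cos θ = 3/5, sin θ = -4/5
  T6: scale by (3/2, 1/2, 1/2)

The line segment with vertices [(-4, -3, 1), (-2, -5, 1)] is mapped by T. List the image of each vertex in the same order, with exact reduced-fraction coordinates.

T1 scale by (1/2, 3, 1): (-4, -3, 1) → (-2, -9, 1); (-2, -5, 1) → (-1, -15, 1)
T2 shear: z ← z − 1·x: (-2, -9, 1) → (-2, -9, 3); (-1, -15, 1) → (-1, -15, 2)
T3 reflect across z = 0: (-2, -9, 3) → (-2, -9, -3); (-1, -15, 2) → (-1, -15, -2)
T4 rotate right-handed about the z-axis with cos θ = 7/25, sin θ = 24/25: (-2, -9, -3) → (202/25, -111/25, -3); (-1, -15, -2) → (353/25, -129/25, -2)
T5 rotate right-handed about the x-axis with cos θ = 3/5, sin θ = -4/5: (202/25, -111/25, -3) → (202/25, -633/125, 219/125); (353/25, -129/25, -2) → (353/25, -587/125, 366/125)
T6 scale by (3/2, 1/2, 1/2): (202/25, -633/125, 219/125) → (303/25, -633/250, 219/250); (353/25, -587/125, 366/125) → (1059/50, -587/250, 183/125)

image vertices: (303/25, -633/250, 219/250), (1059/50, -587/250, 183/125)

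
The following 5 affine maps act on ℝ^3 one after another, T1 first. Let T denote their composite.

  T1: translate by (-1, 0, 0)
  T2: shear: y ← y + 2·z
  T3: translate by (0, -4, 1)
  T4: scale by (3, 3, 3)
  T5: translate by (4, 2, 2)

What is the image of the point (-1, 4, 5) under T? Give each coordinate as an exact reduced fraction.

T(p) = (-2, 32, 20)

T1 translate by (-1, 0, 0): (-1, 4, 5) → (-2, 4, 5)
T2 shear: y ← y + 2·z: (-2, 4, 5) → (-2, 14, 5)
T3 translate by (0, -4, 1): (-2, 14, 5) → (-2, 10, 6)
T4 scale by (3, 3, 3): (-2, 10, 6) → (-6, 30, 18)
T5 translate by (4, 2, 2): (-6, 30, 18) → (-2, 32, 20)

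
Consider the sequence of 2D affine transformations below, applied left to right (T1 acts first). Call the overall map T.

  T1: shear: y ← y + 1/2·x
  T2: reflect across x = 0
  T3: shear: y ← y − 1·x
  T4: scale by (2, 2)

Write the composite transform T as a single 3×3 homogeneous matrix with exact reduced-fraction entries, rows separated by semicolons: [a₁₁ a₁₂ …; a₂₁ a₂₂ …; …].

T1 = [1 0 0; 1/2 1 0; 0 0 1]
T2·T1 = [-1 0 0; 1/2 1 0; 0 0 1]
T3·…·T1 = [-1 0 0; 3/2 1 0; 0 0 1]
T4·…·T1 = [-2 0 0; 3 2 0; 0 0 1]

T = [-2 0 0; 3 2 0; 0 0 1]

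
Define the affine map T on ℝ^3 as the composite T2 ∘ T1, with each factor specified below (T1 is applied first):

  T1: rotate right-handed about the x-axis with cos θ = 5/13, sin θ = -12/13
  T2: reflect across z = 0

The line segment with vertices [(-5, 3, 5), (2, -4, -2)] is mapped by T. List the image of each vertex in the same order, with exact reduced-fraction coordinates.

image vertices: (-5, 75/13, 11/13), (2, -44/13, -38/13)

T1 rotate right-handed about the x-axis with cos θ = 5/13, sin θ = -12/13: (-5, 3, 5) → (-5, 75/13, -11/13); (2, -4, -2) → (2, -44/13, 38/13)
T2 reflect across z = 0: (-5, 75/13, -11/13) → (-5, 75/13, 11/13); (2, -44/13, 38/13) → (2, -44/13, -38/13)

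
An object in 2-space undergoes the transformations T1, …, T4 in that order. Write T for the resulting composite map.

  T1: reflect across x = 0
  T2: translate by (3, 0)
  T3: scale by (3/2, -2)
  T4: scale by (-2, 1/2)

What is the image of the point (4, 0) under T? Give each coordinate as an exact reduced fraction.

T(p) = (3, 0)

T1 reflect across x = 0: (4, 0) → (-4, 0)
T2 translate by (3, 0): (-4, 0) → (-1, 0)
T3 scale by (3/2, -2): (-1, 0) → (-3/2, 0)
T4 scale by (-2, 1/2): (-3/2, 0) → (3, 0)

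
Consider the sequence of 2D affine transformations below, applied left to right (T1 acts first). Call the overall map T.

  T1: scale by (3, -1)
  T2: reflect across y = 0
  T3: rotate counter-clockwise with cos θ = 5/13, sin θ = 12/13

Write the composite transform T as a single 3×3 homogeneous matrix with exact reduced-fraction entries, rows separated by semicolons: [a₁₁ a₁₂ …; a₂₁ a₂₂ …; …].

T = [15/13 -12/13 0; 36/13 5/13 0; 0 0 1]

T1 = [3 0 0; 0 -1 0; 0 0 1]
T2·T1 = [3 0 0; 0 1 0; 0 0 1]
T3·…·T1 = [15/13 -12/13 0; 36/13 5/13 0; 0 0 1]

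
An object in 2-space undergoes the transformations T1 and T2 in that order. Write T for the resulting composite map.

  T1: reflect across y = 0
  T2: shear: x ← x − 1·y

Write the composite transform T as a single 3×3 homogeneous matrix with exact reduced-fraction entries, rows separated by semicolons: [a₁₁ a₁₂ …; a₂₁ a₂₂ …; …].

T1 = [1 0 0; 0 -1 0; 0 0 1]
T2·T1 = [1 1 0; 0 -1 0; 0 0 1]

T = [1 1 0; 0 -1 0; 0 0 1]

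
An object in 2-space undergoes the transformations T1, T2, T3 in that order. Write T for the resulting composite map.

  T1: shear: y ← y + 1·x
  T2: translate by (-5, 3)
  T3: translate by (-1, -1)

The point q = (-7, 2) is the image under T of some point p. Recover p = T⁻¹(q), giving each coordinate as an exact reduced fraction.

T1 = [1 0 0; 1 1 0; 0 0 1]
T2·T1 = [1 0 -5; 1 1 3; 0 0 1]
T3·…·T1 = [1 0 -6; 1 1 2; 0 0 1]
det M = 1; M⁻¹ = [1 0 6; -1 1 -8; 0 0 1]
M⁻¹ · (-7, 2)ᵀ = (-1, 1)ᵀ

p = (-1, 1)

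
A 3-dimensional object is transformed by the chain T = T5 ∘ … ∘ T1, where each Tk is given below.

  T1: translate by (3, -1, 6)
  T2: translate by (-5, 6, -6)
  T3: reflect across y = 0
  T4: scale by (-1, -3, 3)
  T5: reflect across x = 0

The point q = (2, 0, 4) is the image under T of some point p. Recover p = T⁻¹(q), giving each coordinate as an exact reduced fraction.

T1 = [1 0 0 3; 0 1 0 -1; 0 0 1 6; 0 0 0 1]
T2·T1 = [1 0 0 -2; 0 1 0 5; 0 0 1 0; 0 0 0 1]
T3·…·T1 = [1 0 0 -2; 0 -1 0 -5; 0 0 1 0; 0 0 0 1]
T4·…·T1 = [-1 0 0 2; 0 3 0 15; 0 0 3 0; 0 0 0 1]
T5·…·T1 = [1 0 0 -2; 0 3 0 15; 0 0 3 0; 0 0 0 1]
det M = 9; M⁻¹ = [1 0 0 2; 0 1/3 0 -5; 0 0 1/3 0; 0 0 0 1]
M⁻¹ · (2, 0, 4)ᵀ = (4, -5, 4/3)ᵀ

p = (4, -5, 4/3)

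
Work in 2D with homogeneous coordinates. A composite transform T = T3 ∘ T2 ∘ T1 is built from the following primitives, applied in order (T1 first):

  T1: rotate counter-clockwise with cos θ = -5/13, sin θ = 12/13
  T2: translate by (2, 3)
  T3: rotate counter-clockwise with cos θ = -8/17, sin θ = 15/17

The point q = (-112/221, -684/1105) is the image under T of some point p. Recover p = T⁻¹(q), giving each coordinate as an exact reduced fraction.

p = (-6/5, 3)

T1 = [-5/13 -12/13 0; 12/13 -5/13 0; 0 0 1]
T2·T1 = [-5/13 -12/13 2; 12/13 -5/13 3; 0 0 1]
T3·…·T1 = [-140/221 171/221 -61/17; -171/221 -140/221 6/17; 0 0 1]
det M = 1; M⁻¹ = [-140/221 -171/221 -2; 171/221 -140/221 3; 0 0 1]
M⁻¹ · (-112/221, -684/1105)ᵀ = (-6/5, 3)ᵀ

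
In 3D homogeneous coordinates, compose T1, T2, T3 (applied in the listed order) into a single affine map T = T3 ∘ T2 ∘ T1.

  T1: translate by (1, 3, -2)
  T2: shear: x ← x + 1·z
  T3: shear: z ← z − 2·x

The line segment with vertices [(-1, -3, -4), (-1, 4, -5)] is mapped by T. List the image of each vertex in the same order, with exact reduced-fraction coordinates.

image vertices: (-6, 0, 6), (-7, 7, 7)

T1 translate by (1, 3, -2): (-1, -3, -4) → (0, 0, -6); (-1, 4, -5) → (0, 7, -7)
T2 shear: x ← x + 1·z: (0, 0, -6) → (-6, 0, -6); (0, 7, -7) → (-7, 7, -7)
T3 shear: z ← z − 2·x: (-6, 0, -6) → (-6, 0, 6); (-7, 7, -7) → (-7, 7, 7)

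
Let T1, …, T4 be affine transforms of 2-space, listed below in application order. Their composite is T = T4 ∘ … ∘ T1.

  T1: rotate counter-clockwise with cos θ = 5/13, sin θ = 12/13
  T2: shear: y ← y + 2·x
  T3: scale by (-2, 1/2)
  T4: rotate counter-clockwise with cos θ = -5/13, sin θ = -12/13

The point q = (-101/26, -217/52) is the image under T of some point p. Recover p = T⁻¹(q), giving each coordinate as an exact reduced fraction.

T1 = [5/13 -12/13 0; 12/13 5/13 0; 0 0 1]
T2·T1 = [5/13 -12/13 0; 22/13 -19/13 0; 0 0 1]
T3·…·T1 = [-10/13 24/13 0; 11/13 -19/26 0; 0 0 1]
T4·…·T1 = [14/13 -18/13 0; 5/13 -37/26 0; 0 0 1]
det M = -1; M⁻¹ = [37/26 -18/13 0; 5/13 -14/13 0; 0 0 1]
M⁻¹ · (-101/26, -217/52)ᵀ = (1/4, 3)ᵀ

p = (1/4, 3)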